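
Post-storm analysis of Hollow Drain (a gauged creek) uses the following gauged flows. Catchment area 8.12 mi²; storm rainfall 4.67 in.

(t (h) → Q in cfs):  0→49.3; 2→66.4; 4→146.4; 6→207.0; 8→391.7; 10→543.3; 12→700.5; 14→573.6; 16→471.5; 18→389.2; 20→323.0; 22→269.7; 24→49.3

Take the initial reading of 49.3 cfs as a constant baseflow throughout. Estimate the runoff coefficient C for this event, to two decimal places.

C ≈ 0.29

ΣQ_DR = 3540 cfs; V = ΣQ_DR·Δt = 2.549 × 10^7 ft³.
Runoff depth d = V / A = 1.351 in.
C = d / P = 1.351 / 4.67 = 0.29.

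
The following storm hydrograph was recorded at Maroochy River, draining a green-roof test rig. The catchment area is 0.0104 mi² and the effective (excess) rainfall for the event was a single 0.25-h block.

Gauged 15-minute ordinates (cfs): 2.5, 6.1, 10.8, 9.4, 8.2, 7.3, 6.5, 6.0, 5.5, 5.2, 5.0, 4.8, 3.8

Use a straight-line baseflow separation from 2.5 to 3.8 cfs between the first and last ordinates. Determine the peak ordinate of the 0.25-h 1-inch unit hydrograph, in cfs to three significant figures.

Direct runoff: 0.00, 3.49, 8.08, 6.58, 5.27, 4.26, 3.35, 2.74, 2.13, 1.73, 1.42, 1.11, 0.00 cfs; ΣQ_DR = 40.15 cfs, peak = 8.08 cfs.
Runoff depth d = ΣQ_DR·Δt / A = 40.15 × 900 / (0.0104 mi²) = 1.496 in.
The 1-inch UH is the DRH scaled by (1 in)/d, so U_p = 8.08 × 1/1.496 = 5.40 cfs.

U_p ≈ 5.40 cfs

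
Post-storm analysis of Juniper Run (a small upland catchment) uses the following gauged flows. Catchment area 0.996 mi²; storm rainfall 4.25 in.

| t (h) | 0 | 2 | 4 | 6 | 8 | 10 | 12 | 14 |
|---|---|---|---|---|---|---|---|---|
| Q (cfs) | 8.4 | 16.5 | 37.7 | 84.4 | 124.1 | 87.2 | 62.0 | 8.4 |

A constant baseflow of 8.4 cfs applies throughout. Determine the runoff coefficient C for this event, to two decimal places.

C ≈ 0.26

ΣQ_DR = 361.5 cfs; V = ΣQ_DR·Δt = 2.603 × 10^6 ft³.
Runoff depth d = V / A = 1.125 in.
C = d / P = 1.125 / 4.25 = 0.26.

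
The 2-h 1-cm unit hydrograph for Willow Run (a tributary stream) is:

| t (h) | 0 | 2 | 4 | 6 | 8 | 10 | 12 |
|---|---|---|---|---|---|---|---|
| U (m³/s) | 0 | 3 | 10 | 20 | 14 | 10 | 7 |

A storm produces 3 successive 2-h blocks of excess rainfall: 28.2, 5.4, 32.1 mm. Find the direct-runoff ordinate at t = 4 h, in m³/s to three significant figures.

Q ≈ 29.8 m³/s

By discrete convolution, Q_j = Σ (P_i / 10 mm) · U_{j−i}.
At t = 4 h (j=2): Q = (28.2/10)·10 + (5.4/10)·3 + (32.1/10)·0 = 29.8 m³/s.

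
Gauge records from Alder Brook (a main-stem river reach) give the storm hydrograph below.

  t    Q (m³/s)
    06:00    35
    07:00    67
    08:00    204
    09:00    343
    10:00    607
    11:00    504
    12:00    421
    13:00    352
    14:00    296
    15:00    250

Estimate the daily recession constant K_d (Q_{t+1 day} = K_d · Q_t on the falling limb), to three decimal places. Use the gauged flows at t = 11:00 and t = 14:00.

K_d ≈ 0.014

Between t = 11:00 and t = 14:00 the flow falls from 504 to 296 m³/s over 3×1 h = 3 h.
Per-interval ratio K = (296/504)^(1/3) = 0.8374; K_d = K^(24/1) = 0.014.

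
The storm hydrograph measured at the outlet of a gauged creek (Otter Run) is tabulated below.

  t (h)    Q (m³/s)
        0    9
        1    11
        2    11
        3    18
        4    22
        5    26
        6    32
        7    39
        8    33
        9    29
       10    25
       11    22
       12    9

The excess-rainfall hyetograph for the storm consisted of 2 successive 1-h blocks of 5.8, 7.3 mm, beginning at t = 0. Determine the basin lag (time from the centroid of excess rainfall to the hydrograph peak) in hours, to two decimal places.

t_L ≈ 5.94 h

Centroid of excess rainfall: t_c = Σ P_i·t̄_i / ΣP_i = 1.0573 h (block centres at 0.5, 1.5 h).
Hydrograph peak occurs at t = 7 h, so basin lag t_L = 7 − 1.0573 = 5.94 h.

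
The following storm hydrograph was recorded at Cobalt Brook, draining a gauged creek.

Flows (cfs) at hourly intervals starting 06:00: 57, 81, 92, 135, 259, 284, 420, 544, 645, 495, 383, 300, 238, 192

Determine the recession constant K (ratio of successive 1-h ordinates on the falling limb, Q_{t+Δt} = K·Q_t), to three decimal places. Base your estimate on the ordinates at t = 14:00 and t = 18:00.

Using the recession-limb readings at t = 14:00 and t = 18:00: Q falls from 645 to 238 cfs over 4 intervals.
K = (Q₂/Q₁)^(1/4) = (238/645)^(1/4) = 0.779.

K ≈ 0.779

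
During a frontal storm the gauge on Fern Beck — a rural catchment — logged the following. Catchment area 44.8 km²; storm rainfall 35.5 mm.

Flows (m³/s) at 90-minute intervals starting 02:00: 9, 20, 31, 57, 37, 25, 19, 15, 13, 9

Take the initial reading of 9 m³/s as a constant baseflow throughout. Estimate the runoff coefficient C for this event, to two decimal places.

C ≈ 0.49

ΣQ_DR = 145.0 m³/s; V = ΣQ_DR·Δt = 7.830 × 10^5 m³.
Runoff depth d = V / A = 17.48 mm.
C = d / P = 17.48 / 35.5 = 0.49.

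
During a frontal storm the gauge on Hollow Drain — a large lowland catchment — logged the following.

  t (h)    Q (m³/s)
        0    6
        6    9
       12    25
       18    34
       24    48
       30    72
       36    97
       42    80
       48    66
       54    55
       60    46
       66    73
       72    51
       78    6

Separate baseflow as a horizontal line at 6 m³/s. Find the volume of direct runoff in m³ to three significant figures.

V ≈ 1.26 × 10^7 m³

Direct-runoff ordinates (Q − Q_b): 0.0, 3.0, 19.0, 28.0, 42.0, 66.0, 91.0, 74.0, 60.0, 49.0, 40.0, 67.0, 45.0, 0.0 m³/s.
ΣQ_DR = 584.0 m³/s.
With Δt = 6 h = 21600 s, V = ΣQ_DR · Δt = 584.0 × 21600 = 1.26 × 10^7 m³.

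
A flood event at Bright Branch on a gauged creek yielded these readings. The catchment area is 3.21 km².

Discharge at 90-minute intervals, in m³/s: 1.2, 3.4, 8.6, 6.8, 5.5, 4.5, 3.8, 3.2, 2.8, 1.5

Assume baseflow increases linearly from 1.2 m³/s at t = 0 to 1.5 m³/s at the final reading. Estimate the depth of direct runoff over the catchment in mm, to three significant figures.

d ≈ 46.8 mm

Direct runoff: 0.00, 2.17, 7.33, 5.50, 4.17, 3.13, 2.40, 1.77, 1.33, 0.00 m³/s; ΣQ_DR = 27.80 m³/s.
V = ΣQ_DR · Δt = 27.80 × 5400 s = 1.501 × 10^5 m³.
Over A = 3.21 km², depth = V / A = 46.8 mm.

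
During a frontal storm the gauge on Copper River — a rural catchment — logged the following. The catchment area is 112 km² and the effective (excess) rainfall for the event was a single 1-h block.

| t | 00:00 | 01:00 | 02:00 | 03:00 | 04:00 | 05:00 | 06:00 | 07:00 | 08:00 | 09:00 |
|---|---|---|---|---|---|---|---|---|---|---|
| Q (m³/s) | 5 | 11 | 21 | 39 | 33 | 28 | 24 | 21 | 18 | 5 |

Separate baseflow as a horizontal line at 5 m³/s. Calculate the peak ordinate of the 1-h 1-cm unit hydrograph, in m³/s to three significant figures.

Direct runoff: 0.0, 6.0, 16.0, 34.0, 28.0, 23.0, 19.0, 16.0, 13.0, 0.0 m³/s; ΣQ_DR = 155.0 m³/s, peak = 34.0 m³/s.
Runoff depth d = ΣQ_DR·Δt / A = 155.0 × 3600 / (112 km²) = 4.982 mm.
The 1-cm UH is the DRH scaled by (10 mm)/d, so U_p = 34.0 × 10/4.982 = 68.2 m³/s.

U_p ≈ 68.2 m³/s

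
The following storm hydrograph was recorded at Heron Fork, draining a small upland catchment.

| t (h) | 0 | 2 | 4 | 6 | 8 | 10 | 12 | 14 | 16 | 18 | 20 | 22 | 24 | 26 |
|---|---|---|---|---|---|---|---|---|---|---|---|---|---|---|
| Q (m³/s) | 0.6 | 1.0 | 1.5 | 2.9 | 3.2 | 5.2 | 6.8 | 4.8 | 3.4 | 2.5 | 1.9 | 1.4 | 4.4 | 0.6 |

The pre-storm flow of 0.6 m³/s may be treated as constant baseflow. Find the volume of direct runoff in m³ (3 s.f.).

Direct-runoff ordinates (Q − Q_b): 0.0, 0.4, 0.9, 2.3, 2.6, 4.6, 6.2, 4.2, 2.8, 1.9, 1.3, 0.8, 3.8, 0.0 m³/s.
ΣQ_DR = 31.80 m³/s.
With Δt = 2 h = 7200 s, V = ΣQ_DR · Δt = 31.80 × 7200 = 2.29 × 10^5 m³.

V ≈ 2.29 × 10^5 m³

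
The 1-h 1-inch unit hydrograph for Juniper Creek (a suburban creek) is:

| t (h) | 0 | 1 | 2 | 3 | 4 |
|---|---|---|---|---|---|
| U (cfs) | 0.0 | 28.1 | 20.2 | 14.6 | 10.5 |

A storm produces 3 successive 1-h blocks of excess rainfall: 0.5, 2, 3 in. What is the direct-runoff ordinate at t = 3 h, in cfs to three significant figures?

Q ≈ 132 cfs

By discrete convolution, Q_j = Σ (P_i / 1 in) · U_{j−i}.
At t = 3 h (j=3): Q = (0.5/1)·14.6 + (2/1)·20.2 + (3/1)·28.1 = 132 cfs.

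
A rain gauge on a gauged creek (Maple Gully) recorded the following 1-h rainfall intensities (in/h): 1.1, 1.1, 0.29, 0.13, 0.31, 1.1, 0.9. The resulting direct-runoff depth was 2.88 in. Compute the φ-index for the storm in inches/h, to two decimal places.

φ ≈ 0.33 in/h

Only the 4 blocks with intensity above φ contribute runoff: 1.1, 1.1, 1.1, 0.9 in/h.
Σ(I−φ)·Δt = d  ⇒  (1.1+1.1+1.1+0.9 − 4φ)·1 = 2.88
φ = (4.200 − 2.88/1) / 4 = 0.33 in/h.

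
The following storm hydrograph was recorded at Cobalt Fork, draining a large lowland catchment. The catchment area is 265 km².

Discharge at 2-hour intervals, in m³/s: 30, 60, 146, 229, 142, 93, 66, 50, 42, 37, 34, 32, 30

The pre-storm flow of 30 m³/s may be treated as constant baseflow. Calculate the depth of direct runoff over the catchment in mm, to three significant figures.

Direct runoff: 0.0, 30.0, 116.0, 199.0, 112.0, 63.0, 36.0, 20.0, 12.0, 7.0, 4.0, 2.0, 0.0 m³/s; ΣQ_DR = 601.0 m³/s.
V = ΣQ_DR · Δt = 601.0 × 7200 s = 4.327 × 10^6 m³.
Over A = 265 km², depth = V / A = 16.3 mm.

d ≈ 16.3 mm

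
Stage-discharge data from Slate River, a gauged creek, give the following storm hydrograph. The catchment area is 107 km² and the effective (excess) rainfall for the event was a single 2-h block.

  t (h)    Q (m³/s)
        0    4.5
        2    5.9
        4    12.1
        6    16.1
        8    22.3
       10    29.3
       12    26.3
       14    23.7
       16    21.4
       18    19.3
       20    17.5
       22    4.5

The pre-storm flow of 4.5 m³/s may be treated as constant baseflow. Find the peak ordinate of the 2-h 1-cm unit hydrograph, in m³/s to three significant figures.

U_p ≈ 24.8 m³/s

Direct runoff: 0.0, 1.4, 7.6, 11.6, 17.8, 24.8, 21.8, 19.2, 16.9, 14.8, 13.0, 0.0 m³/s; ΣQ_DR = 148.9 m³/s, peak = 24.8 m³/s.
Runoff depth d = ΣQ_DR·Δt / A = 148.9 × 7200 / (107 km²) = 10.02 mm.
The 1-cm UH is the DRH scaled by (10 mm)/d, so U_p = 24.8 × 10/10.02 = 24.8 m³/s.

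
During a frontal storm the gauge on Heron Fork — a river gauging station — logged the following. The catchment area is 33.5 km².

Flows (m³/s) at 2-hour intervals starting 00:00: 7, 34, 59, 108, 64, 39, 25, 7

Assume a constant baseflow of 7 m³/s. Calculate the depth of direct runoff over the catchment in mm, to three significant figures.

d ≈ 61.7 mm

Direct runoff: 0.0, 27.0, 52.0, 101.0, 57.0, 32.0, 18.0, 0.0 m³/s; ΣQ_DR = 287.0 m³/s.
V = ΣQ_DR · Δt = 287.0 × 7200 s = 2.066 × 10^6 m³.
Over A = 33.5 km², depth = V / A = 61.7 mm.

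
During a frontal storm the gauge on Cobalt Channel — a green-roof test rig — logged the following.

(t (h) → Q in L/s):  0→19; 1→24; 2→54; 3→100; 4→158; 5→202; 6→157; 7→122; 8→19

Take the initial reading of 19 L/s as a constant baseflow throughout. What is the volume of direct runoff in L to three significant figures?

Direct-runoff ordinates (Q − Q_b): 0.0, 5.0, 35.0, 81.0, 139.0, 183.0, 138.0, 103.0, 0.0 L/s.
ΣQ_DR = 684.0 L/s.
With Δt = 1 h = 3600 s, V = ΣQ_DR · Δt = 684.0 × 3600 = 2.46 × 10^6 L.

V ≈ 2.46 × 10^6 L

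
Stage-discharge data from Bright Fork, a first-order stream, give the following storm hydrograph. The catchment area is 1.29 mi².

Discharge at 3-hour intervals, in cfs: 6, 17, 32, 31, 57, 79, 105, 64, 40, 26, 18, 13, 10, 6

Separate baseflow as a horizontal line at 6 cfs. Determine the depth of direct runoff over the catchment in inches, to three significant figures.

d ≈ 1.51 in

Direct runoff: 0.0, 11.0, 26.0, 25.0, 51.0, 73.0, 99.0, 58.0, 34.0, 20.0, 12.0, 7.0, 4.0, 0.0 cfs; ΣQ_DR = 420.0 cfs.
V = ΣQ_DR · Δt = 420.0 × 10800 s = 4.536 × 10^6 ft³.
Over A = 1.29 mi², depth = V / A = 1.51 in.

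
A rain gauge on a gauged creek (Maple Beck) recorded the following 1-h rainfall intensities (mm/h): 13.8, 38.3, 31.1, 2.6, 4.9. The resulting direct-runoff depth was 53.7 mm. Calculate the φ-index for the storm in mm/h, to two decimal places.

φ ≈ 9.83 mm/h

Only the 3 blocks with intensity above φ contribute runoff: 13.8, 38.3, 31.1 mm/h.
Σ(I−φ)·Δt = d  ⇒  (13.8+38.3+31.1 − 3φ)·1 = 53.7
φ = (83.20 − 53.7/1) / 3 = 9.83 mm/h.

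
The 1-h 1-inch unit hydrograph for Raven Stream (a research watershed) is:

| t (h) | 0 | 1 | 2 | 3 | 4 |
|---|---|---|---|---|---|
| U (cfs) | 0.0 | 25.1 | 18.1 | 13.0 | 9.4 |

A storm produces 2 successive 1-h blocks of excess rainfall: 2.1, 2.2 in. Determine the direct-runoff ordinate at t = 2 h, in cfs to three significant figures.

Q ≈ 93.2 cfs

By discrete convolution, Q_j = Σ (P_i / 1 in) · U_{j−i}.
At t = 2 h (j=2): Q = (2.1/1)·18.1 + (2.2/1)·25.1 = 93.2 cfs.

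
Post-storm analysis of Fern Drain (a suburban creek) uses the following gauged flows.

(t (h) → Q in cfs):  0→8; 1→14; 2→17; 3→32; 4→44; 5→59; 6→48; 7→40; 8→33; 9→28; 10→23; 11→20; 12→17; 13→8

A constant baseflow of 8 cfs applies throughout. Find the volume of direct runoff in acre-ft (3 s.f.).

V ≈ 23.1 acre-ft

Direct-runoff ordinates (Q − Q_b): 0.0, 6.0, 9.0, 24.0, 36.0, 51.0, 40.0, 32.0, 25.0, 20.0, 15.0, 12.0, 9.0, 0.0 cfs.
ΣQ_DR = 279.0 cfs.
With Δt = 1 h = 3600 s, V = ΣQ_DR · Δt = 279.0 × 3600 = 1.00 × 10^6 ft³ = 23.1 acre-ft.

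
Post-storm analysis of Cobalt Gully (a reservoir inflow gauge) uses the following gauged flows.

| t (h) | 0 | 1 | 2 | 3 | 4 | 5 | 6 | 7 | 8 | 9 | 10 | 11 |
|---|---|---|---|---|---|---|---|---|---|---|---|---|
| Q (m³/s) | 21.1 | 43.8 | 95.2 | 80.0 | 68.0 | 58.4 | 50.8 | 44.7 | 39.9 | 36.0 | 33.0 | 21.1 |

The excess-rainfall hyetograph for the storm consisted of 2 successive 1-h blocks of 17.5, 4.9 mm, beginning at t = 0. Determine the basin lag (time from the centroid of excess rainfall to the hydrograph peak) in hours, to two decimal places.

Centroid of excess rainfall: t_c = Σ P_i·t̄_i / ΣP_i = 0.7188 h (block centres at 0.5, 1.5 h).
Hydrograph peak occurs at t = 2 h, so basin lag t_L = 2 − 0.7188 = 1.28 h.

t_L ≈ 1.28 h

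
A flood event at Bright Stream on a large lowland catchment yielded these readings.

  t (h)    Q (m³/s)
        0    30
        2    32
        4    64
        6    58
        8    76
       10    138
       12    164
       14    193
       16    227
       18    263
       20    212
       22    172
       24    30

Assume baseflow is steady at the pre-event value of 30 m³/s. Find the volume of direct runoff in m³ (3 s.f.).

Direct-runoff ordinates (Q − Q_b): 0.0, 2.0, 34.0, 28.0, 46.0, 108.0, 134.0, 163.0, 197.0, 233.0, 182.0, 142.0, 0.0 m³/s.
ΣQ_DR = 1269 m³/s.
With Δt = 2 h = 7200 s, V = ΣQ_DR · Δt = 1269 × 7200 = 9.14 × 10^6 m³.

V ≈ 9.14 × 10^6 m³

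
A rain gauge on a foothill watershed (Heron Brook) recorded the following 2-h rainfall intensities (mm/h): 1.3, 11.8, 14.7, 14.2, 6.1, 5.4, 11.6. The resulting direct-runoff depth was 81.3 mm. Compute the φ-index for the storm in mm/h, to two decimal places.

φ ≈ 3.86 mm/h

Only the 6 blocks with intensity above φ contribute runoff: 11.8, 14.7, 14.2, 6.1, 5.4, 11.6 mm/h.
Σ(I−φ)·Δt = d  ⇒  (11.8+14.7+14.2+6.1+5.4+11.6 − 6φ)·2 = 81.3
φ = (63.80 − 81.3/2) / 6 = 3.86 mm/h.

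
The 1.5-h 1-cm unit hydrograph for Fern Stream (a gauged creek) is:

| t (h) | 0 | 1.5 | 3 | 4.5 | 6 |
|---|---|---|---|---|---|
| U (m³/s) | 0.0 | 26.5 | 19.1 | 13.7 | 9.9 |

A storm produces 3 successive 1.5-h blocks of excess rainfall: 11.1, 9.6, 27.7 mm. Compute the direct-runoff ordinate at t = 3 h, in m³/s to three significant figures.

Q ≈ 46.6 m³/s

By discrete convolution, Q_j = Σ (P_i / 10 mm) · U_{j−i}.
At t = 3 h (j=2): Q = (11.1/10)·19.1 + (9.6/10)·26.5 + (27.7/10)·0.0 = 46.6 m³/s.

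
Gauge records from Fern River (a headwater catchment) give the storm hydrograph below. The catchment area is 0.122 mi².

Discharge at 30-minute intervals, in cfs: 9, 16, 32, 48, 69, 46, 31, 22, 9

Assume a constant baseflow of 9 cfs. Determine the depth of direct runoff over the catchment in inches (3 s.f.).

Direct runoff: 0.0, 7.0, 23.0, 39.0, 60.0, 37.0, 22.0, 13.0, 0.0 cfs; ΣQ_DR = 201.0 cfs.
V = ΣQ_DR · Δt = 201.0 × 1800 s = 3.618 × 10^5 ft³.
Over A = 0.122 mi², depth = V / A = 1.28 in.

d ≈ 1.28 in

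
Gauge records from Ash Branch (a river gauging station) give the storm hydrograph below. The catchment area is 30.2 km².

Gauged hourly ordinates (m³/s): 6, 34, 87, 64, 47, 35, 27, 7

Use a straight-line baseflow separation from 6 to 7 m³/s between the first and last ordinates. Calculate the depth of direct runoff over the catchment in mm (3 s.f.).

d ≈ 30.4 mm

Direct runoff: 0.00, 27.86, 80.71, 57.57, 40.43, 28.29, 20.14, 0.00 m³/s; ΣQ_DR = 255.0 m³/s.
V = ΣQ_DR · Δt = 255.0 × 3600 s = 9.180 × 10^5 m³.
Over A = 30.2 km², depth = V / A = 30.4 mm.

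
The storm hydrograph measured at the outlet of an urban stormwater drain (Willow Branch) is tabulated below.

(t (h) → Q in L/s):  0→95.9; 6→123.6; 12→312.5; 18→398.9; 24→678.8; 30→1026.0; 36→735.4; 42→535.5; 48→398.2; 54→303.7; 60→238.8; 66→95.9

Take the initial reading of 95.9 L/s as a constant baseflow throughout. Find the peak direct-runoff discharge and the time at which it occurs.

Q_p = 930.1 L/s at t = 30 h

Subtracting baseflow gives direct-runoff ordinates: 0.0, 27.7, 216.6, 303.0, 582.9, 930.1, 639.5, 439.6, 302.3, 207.8, 142.9, 0.0 L/s.
The maximum is 930.1 L/s, occurring at the reading for t = 30 h.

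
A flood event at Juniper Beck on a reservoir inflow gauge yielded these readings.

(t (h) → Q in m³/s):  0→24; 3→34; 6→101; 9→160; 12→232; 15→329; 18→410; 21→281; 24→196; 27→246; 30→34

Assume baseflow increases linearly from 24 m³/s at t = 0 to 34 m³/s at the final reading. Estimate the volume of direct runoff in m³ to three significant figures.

V ≈ 1.87 × 10^7 m³

Direct-runoff ordinates (Q − Q_b): 0.00, 9.00, 75.00, 133.00, 204.00, 300.00, 380.00, 250.00, 164.00, 213.00, 0.00 m³/s.
ΣQ_DR = 1728 m³/s.
With Δt = 3 h = 10800 s, V = ΣQ_DR · Δt = 1728 × 10800 = 1.87 × 10^7 m³.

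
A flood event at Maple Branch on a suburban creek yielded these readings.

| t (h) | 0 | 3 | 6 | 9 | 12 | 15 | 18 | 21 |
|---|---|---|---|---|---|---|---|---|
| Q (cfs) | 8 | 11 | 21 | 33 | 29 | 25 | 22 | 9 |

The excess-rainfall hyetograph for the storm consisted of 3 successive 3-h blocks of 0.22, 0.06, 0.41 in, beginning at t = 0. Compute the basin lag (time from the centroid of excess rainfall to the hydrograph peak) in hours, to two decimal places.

t_L ≈ 3.67 h

Centroid of excess rainfall: t_c = Σ P_i·t̄_i / ΣP_i = 5.3261 h (block centres at 1.5, 4.5, 7.5 h).
Hydrograph peak occurs at t = 9 h, so basin lag t_L = 9 − 5.3261 = 3.67 h.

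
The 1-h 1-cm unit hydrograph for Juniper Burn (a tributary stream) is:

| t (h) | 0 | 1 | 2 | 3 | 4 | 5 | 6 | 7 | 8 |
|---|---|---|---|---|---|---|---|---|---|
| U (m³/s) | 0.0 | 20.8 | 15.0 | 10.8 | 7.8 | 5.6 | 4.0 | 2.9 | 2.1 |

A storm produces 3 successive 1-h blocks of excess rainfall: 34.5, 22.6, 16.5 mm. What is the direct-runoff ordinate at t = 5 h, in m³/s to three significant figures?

Q ≈ 54.8 m³/s

By discrete convolution, Q_j = Σ (P_i / 10 mm) · U_{j−i}.
At t = 5 h (j=5): Q = (34.5/10)·5.6 + (22.6/10)·7.8 + (16.5/10)·10.8 = 54.8 m³/s.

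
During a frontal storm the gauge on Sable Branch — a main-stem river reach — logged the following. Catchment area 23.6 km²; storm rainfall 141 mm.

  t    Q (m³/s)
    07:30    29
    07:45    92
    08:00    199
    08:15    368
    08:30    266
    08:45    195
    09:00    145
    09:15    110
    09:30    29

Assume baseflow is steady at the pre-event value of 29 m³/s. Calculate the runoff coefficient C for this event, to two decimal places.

ΣQ_DR = 1172 m³/s; V = ΣQ_DR·Δt = 1.055 × 10^6 m³.
Runoff depth d = V / A = 44.69 mm.
C = d / P = 44.69 / 141 = 0.32.

C ≈ 0.32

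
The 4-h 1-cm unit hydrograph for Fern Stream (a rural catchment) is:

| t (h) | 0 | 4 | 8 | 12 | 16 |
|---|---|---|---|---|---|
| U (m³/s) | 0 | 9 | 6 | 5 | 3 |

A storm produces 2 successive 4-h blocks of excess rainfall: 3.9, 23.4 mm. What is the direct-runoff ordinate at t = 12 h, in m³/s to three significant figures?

By discrete convolution, Q_j = Σ (P_i / 10 mm) · U_{j−i}.
At t = 12 h (j=3): Q = (3.9/10)·5 + (23.4/10)·6 = 16.0 m³/s.

Q ≈ 16.0 m³/s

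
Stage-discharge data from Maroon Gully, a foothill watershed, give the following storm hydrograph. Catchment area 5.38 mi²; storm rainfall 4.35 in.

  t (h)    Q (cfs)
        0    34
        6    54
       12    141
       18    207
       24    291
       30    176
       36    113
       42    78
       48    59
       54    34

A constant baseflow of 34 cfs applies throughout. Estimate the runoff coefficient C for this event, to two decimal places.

ΣQ_DR = 847.0 cfs; V = ΣQ_DR·Δt = 1.830 × 10^7 ft³.
Runoff depth d = V / A = 1.464 in.
C = d / P = 1.464 / 4.35 = 0.34.

C ≈ 0.34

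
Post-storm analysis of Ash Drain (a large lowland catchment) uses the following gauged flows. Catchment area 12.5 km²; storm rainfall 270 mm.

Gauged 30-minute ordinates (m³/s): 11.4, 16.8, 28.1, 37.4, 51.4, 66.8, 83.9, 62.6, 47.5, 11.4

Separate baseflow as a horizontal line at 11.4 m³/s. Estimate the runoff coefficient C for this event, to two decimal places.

C ≈ 0.16

ΣQ_DR = 303.3 m³/s; V = ΣQ_DR·Δt = 5.459 × 10^5 m³.
Runoff depth d = V / A = 43.68 mm.
C = d / P = 43.68 / 270 = 0.16.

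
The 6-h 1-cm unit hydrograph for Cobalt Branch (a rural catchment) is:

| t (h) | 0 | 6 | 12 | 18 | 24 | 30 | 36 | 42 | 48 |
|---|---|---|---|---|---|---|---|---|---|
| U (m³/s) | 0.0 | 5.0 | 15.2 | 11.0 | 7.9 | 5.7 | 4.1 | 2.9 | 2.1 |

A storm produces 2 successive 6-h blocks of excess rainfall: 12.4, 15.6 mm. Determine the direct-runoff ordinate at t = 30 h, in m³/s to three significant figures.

By discrete convolution, Q_j = Σ (P_i / 10 mm) · U_{j−i}.
At t = 30 h (j=5): Q = (12.4/10)·5.7 + (15.6/10)·7.9 = 19.4 m³/s.

Q ≈ 19.4 m³/s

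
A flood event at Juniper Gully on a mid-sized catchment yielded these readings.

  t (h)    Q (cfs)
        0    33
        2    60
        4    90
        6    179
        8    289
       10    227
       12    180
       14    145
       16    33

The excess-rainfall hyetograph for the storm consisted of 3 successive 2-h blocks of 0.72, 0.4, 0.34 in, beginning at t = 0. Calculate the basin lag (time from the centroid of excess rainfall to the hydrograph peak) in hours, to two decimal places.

t_L ≈ 5.52 h

Centroid of excess rainfall: t_c = Σ P_i·t̄_i / ΣP_i = 2.4795 h (block centres at 1, 3, 5 h).
Hydrograph peak occurs at t = 8 h, so basin lag t_L = 8 − 2.4795 = 5.52 h.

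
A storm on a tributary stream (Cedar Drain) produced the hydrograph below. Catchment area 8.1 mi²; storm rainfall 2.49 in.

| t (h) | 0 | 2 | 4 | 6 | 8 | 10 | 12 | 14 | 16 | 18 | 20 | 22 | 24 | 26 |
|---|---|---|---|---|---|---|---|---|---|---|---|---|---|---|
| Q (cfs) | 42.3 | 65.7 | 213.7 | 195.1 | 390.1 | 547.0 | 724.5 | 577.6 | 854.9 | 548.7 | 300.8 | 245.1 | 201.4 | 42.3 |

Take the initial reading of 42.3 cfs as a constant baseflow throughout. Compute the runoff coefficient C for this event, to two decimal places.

ΣQ_DR = 4357 cfs; V = ΣQ_DR·Δt = 3.137 × 10^7 ft³.
Runoff depth d = V / A = 1.667 in.
C = d / P = 1.667 / 2.49 = 0.67.

C ≈ 0.67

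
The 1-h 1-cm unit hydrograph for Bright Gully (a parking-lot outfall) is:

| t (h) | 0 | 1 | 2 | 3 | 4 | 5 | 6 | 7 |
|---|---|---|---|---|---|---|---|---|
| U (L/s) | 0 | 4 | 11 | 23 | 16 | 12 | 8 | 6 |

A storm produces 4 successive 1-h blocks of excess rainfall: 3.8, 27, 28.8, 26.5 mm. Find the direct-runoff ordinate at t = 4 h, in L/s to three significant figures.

Q ≈ 110 L/s

By discrete convolution, Q_j = Σ (P_i / 10 mm) · U_{j−i}.
At t = 4 h (j=4): Q = (3.8/10)·16 + (27/10)·23 + (28.8/10)·11 + (26.5/10)·4 = 110 L/s.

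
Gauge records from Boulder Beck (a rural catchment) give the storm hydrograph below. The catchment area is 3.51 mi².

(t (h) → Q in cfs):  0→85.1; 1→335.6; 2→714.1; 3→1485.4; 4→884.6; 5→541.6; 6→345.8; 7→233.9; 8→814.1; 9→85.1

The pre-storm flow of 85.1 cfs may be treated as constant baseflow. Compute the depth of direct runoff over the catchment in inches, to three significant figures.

Direct runoff: 0.0, 250.5, 629.0, 1400.3, 799.5, 456.5, 260.7, 148.8, 729.0, 0.0 cfs; ΣQ_DR = 4674 cfs.
V = ΣQ_DR · Δt = 4674 × 3600 s = 1.683 × 10^7 ft³.
Over A = 3.51 mi², depth = V / A = 2.06 in.

d ≈ 2.06 in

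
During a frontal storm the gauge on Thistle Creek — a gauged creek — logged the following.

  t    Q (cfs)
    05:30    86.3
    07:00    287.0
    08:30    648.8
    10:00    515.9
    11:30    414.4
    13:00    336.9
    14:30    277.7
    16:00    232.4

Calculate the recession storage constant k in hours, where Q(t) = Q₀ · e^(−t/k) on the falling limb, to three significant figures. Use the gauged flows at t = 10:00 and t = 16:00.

k ≈ 7.52 h

On the falling limb, Q drops from 515.9 to 232.4 cfs between t = 10:00 and t = 16:00 (Δt = 6 h).
k = −Δt / ln(Q₂/Q₁) = −6 / ln(232.4/515.9) = 7.52 h.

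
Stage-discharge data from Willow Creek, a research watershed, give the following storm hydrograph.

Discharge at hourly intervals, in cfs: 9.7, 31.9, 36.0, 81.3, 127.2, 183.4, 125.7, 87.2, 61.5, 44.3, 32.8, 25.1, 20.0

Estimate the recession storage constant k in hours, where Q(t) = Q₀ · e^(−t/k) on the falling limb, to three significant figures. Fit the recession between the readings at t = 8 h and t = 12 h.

On the falling limb, Q drops from 61.5 to 20.0 cfs between t = 8 h and t = 12 h (Δt = 4 h).
k = −Δt / ln(Q₂/Q₁) = −4 / ln(20.0/61.5) = 3.56 h.

k ≈ 3.56 h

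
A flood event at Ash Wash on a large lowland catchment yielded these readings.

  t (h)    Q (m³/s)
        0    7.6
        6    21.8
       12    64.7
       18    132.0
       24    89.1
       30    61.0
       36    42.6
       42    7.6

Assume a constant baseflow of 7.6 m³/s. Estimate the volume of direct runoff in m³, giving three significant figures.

Direct-runoff ordinates (Q − Q_b): 0.0, 14.2, 57.1, 124.4, 81.5, 53.4, 35.0, 0.0 m³/s.
ΣQ_DR = 365.6 m³/s.
With Δt = 6 h = 21600 s, V = ΣQ_DR · Δt = 365.6 × 21600 = 7.90 × 10^6 m³.

V ≈ 7.90 × 10^6 m³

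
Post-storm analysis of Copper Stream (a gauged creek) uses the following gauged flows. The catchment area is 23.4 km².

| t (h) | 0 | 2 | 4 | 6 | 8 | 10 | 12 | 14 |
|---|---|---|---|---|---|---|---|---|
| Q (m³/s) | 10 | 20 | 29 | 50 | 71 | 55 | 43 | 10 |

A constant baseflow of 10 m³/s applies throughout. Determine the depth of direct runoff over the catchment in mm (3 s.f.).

Direct runoff: 0.0, 10.0, 19.0, 40.0, 61.0, 45.0, 33.0, 0.0 m³/s; ΣQ_DR = 208.0 m³/s.
V = ΣQ_DR · Δt = 208.0 × 7200 s = 1.498 × 10^6 m³.
Over A = 23.4 km², depth = V / A = 64.0 mm.

d ≈ 64.0 mm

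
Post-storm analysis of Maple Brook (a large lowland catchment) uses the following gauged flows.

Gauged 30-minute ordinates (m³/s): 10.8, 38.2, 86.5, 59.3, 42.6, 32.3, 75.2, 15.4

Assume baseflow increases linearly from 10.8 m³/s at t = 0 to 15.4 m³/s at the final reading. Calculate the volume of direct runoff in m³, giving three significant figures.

V ≈ 4.60 × 10^5 m³

Direct-runoff ordinates (Q − Q_b): 0.00, 26.74, 74.39, 46.53, 29.17, 18.21, 60.46, 0.00 m³/s.
ΣQ_DR = 255.5 m³/s.
With Δt = 0.5 h = 1800 s, V = ΣQ_DR · Δt = 255.5 × 1800 = 4.60 × 10^5 m³.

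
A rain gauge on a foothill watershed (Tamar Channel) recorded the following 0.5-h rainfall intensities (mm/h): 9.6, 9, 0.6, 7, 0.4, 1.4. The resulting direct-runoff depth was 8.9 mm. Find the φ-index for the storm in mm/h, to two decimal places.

φ ≈ 2.60 mm/h

Only the 3 blocks with intensity above φ contribute runoff: 9.6, 9, 7 mm/h.
Σ(I−φ)·Δt = d  ⇒  (9.6+9+7 − 3φ)·0.5 = 8.9
φ = (25.60 − 8.9/0.5) / 3 = 2.60 mm/h.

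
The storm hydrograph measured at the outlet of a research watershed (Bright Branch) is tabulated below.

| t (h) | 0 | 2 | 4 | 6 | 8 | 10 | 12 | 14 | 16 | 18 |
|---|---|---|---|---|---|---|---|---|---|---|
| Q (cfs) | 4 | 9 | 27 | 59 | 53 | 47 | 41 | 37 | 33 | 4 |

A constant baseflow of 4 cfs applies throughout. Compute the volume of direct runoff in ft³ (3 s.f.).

V ≈ 1.97 × 10^6 ft³

Direct-runoff ordinates (Q − Q_b): 0.0, 5.0, 23.0, 55.0, 49.0, 43.0, 37.0, 33.0, 29.0, 0.0 cfs.
ΣQ_DR = 274.0 cfs.
With Δt = 2 h = 7200 s, V = ΣQ_DR · Δt = 274.0 × 7200 = 1.97 × 10^6 ft³.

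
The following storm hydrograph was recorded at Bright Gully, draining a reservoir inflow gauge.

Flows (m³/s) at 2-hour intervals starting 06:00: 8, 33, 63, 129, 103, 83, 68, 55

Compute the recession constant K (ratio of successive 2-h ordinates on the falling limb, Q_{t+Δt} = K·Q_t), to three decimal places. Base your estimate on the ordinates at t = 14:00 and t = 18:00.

Using the recession-limb readings at t = 14:00 and t = 18:00: Q falls from 103 to 68 m³/s over 2 intervals.
K = (Q₂/Q₁)^(1/2) = (68/103)^(1/2) = 0.813.

K ≈ 0.813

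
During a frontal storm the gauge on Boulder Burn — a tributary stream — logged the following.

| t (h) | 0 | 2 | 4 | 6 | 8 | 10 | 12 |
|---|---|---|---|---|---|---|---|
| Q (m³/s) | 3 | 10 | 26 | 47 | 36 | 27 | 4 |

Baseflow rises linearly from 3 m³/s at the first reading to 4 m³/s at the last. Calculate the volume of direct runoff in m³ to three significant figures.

Direct-runoff ordinates (Q − Q_b): 0.00, 6.83, 22.67, 43.50, 32.33, 23.17, 0.00 m³/s.
ΣQ_DR = 128.5 m³/s.
With Δt = 2 h = 7200 s, V = ΣQ_DR · Δt = 128.5 × 7200 = 9.25 × 10^5 m³.

V ≈ 9.25 × 10^5 m³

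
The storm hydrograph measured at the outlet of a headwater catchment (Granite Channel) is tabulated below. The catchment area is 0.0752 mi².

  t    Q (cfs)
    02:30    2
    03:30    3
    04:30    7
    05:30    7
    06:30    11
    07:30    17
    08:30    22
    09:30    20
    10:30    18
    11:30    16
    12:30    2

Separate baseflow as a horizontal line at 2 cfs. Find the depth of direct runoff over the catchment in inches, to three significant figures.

d ≈ 2.12 in

Direct runoff: 0.0, 1.0, 5.0, 5.0, 9.0, 15.0, 20.0, 18.0, 16.0, 14.0, 0.0 cfs; ΣQ_DR = 103.0 cfs.
V = ΣQ_DR · Δt = 103.0 × 3600 s = 3.708 × 10^5 ft³.
Over A = 0.0752 mi², depth = V / A = 2.12 in.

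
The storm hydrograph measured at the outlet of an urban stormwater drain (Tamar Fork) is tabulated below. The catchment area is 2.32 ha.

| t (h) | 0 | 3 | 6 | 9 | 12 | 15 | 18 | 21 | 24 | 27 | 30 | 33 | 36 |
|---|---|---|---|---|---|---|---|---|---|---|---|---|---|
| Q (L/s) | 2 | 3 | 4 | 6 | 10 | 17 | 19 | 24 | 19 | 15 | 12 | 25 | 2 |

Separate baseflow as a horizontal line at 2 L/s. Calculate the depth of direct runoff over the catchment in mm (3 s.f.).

d ≈ 61.4 mm

Direct runoff: 0.0, 1.0, 2.0, 4.0, 8.0, 15.0, 17.0, 22.0, 17.0, 13.0, 10.0, 23.0, 0.0 L/s; ΣQ_DR = 132.0 L/s.
V = ΣQ_DR · Δt = 132.0 × 10800 s = 1.426 × 10^6 L.
Over A = 2.32 ha, depth = V / A = 61.4 mm.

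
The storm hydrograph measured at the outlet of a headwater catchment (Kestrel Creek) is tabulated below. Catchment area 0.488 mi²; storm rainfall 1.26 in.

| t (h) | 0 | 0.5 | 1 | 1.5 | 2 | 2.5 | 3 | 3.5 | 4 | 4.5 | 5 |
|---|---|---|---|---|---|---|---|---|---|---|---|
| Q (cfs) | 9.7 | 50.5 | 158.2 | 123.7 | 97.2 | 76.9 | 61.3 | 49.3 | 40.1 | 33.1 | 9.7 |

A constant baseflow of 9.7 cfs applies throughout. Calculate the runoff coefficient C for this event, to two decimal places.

C ≈ 0.76

ΣQ_DR = 603.0 cfs; V = ΣQ_DR·Δt = 1.085 × 10^6 ft³.
Runoff depth d = V / A = 0.9574 in.
C = d / P = 0.9574 / 1.26 = 0.76.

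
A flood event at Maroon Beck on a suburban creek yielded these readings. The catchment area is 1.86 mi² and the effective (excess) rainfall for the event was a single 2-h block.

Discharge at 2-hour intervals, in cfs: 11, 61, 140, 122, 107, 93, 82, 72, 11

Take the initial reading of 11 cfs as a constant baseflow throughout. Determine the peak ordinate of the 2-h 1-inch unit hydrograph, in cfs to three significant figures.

Direct runoff: 0.0, 50.0, 129.0, 111.0, 96.0, 82.0, 71.0, 61.0, 0.0 cfs; ΣQ_DR = 600.0 cfs, peak = 129.0 cfs.
Runoff depth d = ΣQ_DR·Δt / A = 600.0 × 7200 / (1.86 mi²) = 0.9997 in.
The 1-inch UH is the DRH scaled by (1 in)/d, so U_p = 129.0 × 1/0.9997 = 129 cfs.

U_p ≈ 129 cfs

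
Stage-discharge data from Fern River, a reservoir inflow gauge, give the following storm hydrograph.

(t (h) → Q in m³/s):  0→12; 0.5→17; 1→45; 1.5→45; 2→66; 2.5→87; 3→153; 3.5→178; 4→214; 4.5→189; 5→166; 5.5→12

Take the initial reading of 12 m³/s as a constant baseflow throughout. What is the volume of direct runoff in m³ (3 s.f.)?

V ≈ 1.87 × 10^6 m³

Direct-runoff ordinates (Q − Q_b): 0.0, 5.0, 33.0, 33.0, 54.0, 75.0, 141.0, 166.0, 202.0, 177.0, 154.0, 0.0 m³/s.
ΣQ_DR = 1040 m³/s.
With Δt = 0.5 h = 1800 s, V = ΣQ_DR · Δt = 1040 × 1800 = 1.87 × 10^6 m³.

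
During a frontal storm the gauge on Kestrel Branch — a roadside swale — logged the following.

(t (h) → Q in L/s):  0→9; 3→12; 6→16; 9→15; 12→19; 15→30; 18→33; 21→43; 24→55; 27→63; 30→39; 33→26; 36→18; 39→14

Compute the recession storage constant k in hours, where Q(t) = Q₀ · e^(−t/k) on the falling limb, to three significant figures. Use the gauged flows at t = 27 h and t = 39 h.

On the falling limb, Q drops from 63 to 14 L/s between t = 27 h and t = 39 h (Δt = 12 h).
k = −Δt / ln(Q₂/Q₁) = −12 / ln(14/63) = 7.98 h.

k ≈ 7.98 h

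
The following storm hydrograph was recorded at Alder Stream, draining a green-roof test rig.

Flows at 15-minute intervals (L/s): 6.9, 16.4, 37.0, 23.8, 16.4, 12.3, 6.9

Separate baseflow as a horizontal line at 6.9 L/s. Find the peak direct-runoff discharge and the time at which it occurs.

Subtracting baseflow gives direct-runoff ordinates: 0.0, 9.5, 30.1, 16.9, 9.5, 5.4, 0.0 L/s.
The maximum is 30.1 L/s, occurring at the reading for t = 0.5 h.

Q_p = 30.1 L/s at t = 0.5 h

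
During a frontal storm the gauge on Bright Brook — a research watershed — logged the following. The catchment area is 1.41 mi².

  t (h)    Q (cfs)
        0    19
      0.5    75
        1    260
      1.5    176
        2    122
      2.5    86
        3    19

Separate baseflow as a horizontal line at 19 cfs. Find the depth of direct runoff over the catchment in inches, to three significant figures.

Direct runoff: 0.0, 56.0, 241.0, 157.0, 103.0, 67.0, 0.0 cfs; ΣQ_DR = 624.0 cfs.
V = ΣQ_DR · Δt = 624.0 × 1800 s = 1.123 × 10^6 ft³.
Over A = 1.41 mi², depth = V / A = 0.343 in.

d ≈ 0.343 in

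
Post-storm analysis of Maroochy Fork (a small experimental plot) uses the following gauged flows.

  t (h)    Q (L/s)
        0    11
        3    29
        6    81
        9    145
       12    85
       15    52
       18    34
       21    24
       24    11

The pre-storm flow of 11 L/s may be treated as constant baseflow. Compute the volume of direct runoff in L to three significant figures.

V ≈ 4.03 × 10^6 L

Direct-runoff ordinates (Q − Q_b): 0.0, 18.0, 70.0, 134.0, 74.0, 41.0, 23.0, 13.0, 0.0 L/s.
ΣQ_DR = 373.0 L/s.
With Δt = 3 h = 10800 s, V = ΣQ_DR · Δt = 373.0 × 10800 = 4.03 × 10^6 L.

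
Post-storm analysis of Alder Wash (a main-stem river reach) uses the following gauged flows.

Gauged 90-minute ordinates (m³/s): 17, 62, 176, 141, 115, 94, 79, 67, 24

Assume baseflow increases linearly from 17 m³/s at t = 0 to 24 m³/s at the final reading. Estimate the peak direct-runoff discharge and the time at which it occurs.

Subtracting baseflow gives direct-runoff ordinates: 0.00, 44.12, 157.25, 121.38, 94.50, 72.62, 56.75, 43.88, 0.00 m³/s.
The maximum is 157.25 m³/s, occurring at the reading for t = 3 h.

Q_p = 157.25 m³/s at t = 3 h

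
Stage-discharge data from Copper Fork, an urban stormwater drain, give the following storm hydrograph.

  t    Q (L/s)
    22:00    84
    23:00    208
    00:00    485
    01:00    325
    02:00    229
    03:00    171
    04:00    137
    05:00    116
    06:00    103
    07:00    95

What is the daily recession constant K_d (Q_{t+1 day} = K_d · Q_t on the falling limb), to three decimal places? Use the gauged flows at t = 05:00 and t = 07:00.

Between t = 05:00 and t = 07:00 the flow falls from 116 to 95 L/s over 2×1 h = 2 h.
Per-interval ratio K = (95/116)^(1/2) = 0.9050; K_d = K^(24/1) = 0.091.

K_d ≈ 0.091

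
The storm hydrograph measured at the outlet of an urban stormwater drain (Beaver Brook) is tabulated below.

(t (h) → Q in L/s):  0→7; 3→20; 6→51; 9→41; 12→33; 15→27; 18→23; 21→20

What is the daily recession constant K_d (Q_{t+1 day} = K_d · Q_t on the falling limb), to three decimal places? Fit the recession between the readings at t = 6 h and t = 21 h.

K_d ≈ 0.224

Between t = 6 h and t = 21 h the flow falls from 51 to 20 L/s over 5×3 h = 15 h.
Per-interval ratio K = (20/51)^(1/5) = 0.8293; K_d = K^(24/3) = 0.224.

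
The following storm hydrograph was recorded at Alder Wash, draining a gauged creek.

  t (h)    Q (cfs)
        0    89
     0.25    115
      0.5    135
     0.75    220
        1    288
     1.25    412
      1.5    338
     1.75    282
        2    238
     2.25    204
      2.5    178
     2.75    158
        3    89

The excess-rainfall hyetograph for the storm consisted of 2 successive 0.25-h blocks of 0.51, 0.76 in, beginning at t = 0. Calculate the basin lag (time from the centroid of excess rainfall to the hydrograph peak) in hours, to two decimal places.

Centroid of excess rainfall: t_c = Σ P_i·t̄_i / ΣP_i = 0.2746 h (block centres at 0.125, 0.375 h).
Hydrograph peak occurs at t = 1.25 h, so basin lag t_L = 1.25 − 0.2746 = 0.98 h.

t_L ≈ 0.98 h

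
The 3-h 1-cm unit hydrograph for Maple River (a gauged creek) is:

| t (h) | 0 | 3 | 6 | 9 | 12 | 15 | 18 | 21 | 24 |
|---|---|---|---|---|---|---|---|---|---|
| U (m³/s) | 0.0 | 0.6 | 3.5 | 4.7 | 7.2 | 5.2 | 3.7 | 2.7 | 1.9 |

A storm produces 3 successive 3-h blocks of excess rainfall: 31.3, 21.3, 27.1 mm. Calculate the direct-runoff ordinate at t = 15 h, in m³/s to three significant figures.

Q ≈ 44.3 m³/s

By discrete convolution, Q_j = Σ (P_i / 10 mm) · U_{j−i}.
At t = 15 h (j=5): Q = (31.3/10)·5.2 + (21.3/10)·7.2 + (27.1/10)·4.7 = 44.3 m³/s.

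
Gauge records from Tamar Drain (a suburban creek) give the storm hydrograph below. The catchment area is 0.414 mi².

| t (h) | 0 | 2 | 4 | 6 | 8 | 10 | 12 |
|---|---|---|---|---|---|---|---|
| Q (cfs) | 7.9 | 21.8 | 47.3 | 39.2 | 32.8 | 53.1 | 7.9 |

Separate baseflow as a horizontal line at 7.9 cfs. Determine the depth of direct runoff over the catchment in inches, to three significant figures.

Direct runoff: 0.0, 13.9, 39.4, 31.3, 24.9, 45.2, 0.0 cfs; ΣQ_DR = 154.7 cfs.
V = ΣQ_DR · Δt = 154.7 × 7200 s = 1.114 × 10^6 ft³.
Over A = 0.414 mi², depth = V / A = 1.16 in.

d ≈ 1.16 in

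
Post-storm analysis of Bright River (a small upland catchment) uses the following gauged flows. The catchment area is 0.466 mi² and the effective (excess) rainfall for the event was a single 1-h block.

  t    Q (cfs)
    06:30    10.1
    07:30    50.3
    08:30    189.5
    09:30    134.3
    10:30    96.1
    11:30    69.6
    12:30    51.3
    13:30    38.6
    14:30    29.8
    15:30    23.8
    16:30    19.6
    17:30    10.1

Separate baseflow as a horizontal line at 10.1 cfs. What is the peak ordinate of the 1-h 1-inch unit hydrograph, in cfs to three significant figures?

Direct runoff: 0.0, 40.2, 179.4, 124.2, 86.0, 59.5, 41.2, 28.5, 19.7, 13.7, 9.5, 0.0 cfs; ΣQ_DR = 601.9 cfs, peak = 179.4 cfs.
Runoff depth d = ΣQ_DR·Δt / A = 601.9 × 3600 / (0.466 mi²) = 2.001 in.
The 1-inch UH is the DRH scaled by (1 in)/d, so U_p = 179.4 × 1/2.001 = 89.6 cfs.

U_p ≈ 89.6 cfs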